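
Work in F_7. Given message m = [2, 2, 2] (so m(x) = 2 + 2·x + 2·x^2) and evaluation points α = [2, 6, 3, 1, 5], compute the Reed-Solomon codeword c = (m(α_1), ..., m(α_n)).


c = [0, 2, 5, 6, 6]

Message polynomial: m(x) = 2 + 2·x + 2·x^2 (mod 7).
For each evaluation point α_i, compute m(α_i) mod 7:
  α_1 = 2: Horner steps 2 → 6 → 0, so m(2) = 0.
  α_2 = 6: Horner steps 2 → 0 → 2, so m(6) = 2.
  α_3 = 3: Horner steps 2 → 1 → 5, so m(3) = 5.
  α_4 = 1: Horner steps 2 → 4 → 6, so m(1) = 6.
  α_5 = 5: Horner steps 2 → 5 → 6, so m(5) = 6.
Codeword c = [0, 2, 5, 6, 6] ∈ F_7^5.


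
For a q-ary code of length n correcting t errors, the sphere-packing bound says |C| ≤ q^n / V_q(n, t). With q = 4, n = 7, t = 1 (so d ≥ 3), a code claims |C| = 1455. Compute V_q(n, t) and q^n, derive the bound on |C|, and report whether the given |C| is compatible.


V_q(n, t) = 22, q^n = 16384, Hamming bound = 744, |C| = 1455 > bound (violated).

Step 1: Compute V_q(n, t) = Σ_{j=0}^1 C(n, j) (q−1)^j.
  j = 0: C(7,0)·(3)^0 = 1·1 = 1.
  j = 1: C(7,1)·(3)^1 = 7·3 = 21.
  V_q(n, t) = 1 + 21 = 22.
Step 2: q^n = 4^7 = 16384.
Step 3: Hamming bound ⌊q^n / V_q(n,t)⌋ = ⌊16384/22⌋ = 744.
Step 4: Compare |C| = 1455 to 744: violated.
The claimed |C| lies above the Hamming bound, so no 4-ary code of length 7 with d ≥ 3 can have 1455 codewords.


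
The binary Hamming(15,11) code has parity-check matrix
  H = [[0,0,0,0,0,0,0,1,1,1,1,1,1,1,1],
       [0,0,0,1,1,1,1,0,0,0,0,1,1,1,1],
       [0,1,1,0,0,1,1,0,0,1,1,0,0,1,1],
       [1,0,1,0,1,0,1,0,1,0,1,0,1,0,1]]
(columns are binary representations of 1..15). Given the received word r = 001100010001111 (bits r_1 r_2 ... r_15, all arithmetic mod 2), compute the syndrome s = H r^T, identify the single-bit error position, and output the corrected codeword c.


s = (1, 1, 1, 1)^T, error position = 15, corrected codeword c = 001100010001110

Compute s = H r^T mod 2 one row at a time:
  s_1 = 1 + 0 + 0 + 0 + 1 + 1 + 1 + 1 = 5 ≡ 1 (mod 2).
  s_2 = 1 + 0 + 0 + 0 + 1 + 1 + 1 + 1 = 5 ≡ 1 (mod 2).
  s_3 = 0 + 1 + 0 + 0 + 0 + 0 + 1 + 1 = 3 ≡ 1 (mod 2).
  s_4 = 0 + 1 + 0 + 0 + 0 + 0 + 1 + 1 = 3 ≡ 1 (mod 2).
s = (1, 1, 1, 1)^T — this equals column 15 of H (binary 1111), so error is at position 15.
Correct: flip bit 15 of r = 001100010001111 to get c = 001100010001110.


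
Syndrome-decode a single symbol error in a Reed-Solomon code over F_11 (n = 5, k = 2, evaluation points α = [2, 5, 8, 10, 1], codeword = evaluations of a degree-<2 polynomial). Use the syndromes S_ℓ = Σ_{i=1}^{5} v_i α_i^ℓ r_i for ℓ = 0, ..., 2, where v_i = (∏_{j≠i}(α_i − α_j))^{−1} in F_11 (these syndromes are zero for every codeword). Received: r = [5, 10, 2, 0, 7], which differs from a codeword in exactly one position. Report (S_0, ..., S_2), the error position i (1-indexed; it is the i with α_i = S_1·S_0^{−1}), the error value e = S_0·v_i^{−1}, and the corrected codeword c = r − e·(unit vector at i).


S = (9, 6, 4), error at position 3, error magnitude e = 9, c = [5, 10, 4, 0, 7].

Step 1: column multipliers v_i = (∏_{j≠i}(α_i − α_j))^{−1} mod 11.
  i = 1 (α = 2): (2−5)(2−8)(2−10)(2−1) = (−3)·(−6)·(−8)·1 = −144 ≡ 10, so v_1 = 10^{−1} = 10 (mod 11).
  i = 2 (α = 5): (5−2)(5−8)(5−10)(5−1) = 3·(−3)·(−5)·4 = 180 ≡ 4, so v_2 = 4^{−1} = 3 (mod 11).
  i = 3 (α = 8): (8−2)(8−5)(8−10)(8−1) = 6·3·(−2)·7 = −252 ≡ 1, so v_3 = 1^{−1} = 1 (mod 11).
  i = 4 (α = 10): (10−2)(10−5)(10−8)(10−1) = 8·5·2·9 = 720 ≡ 5, so v_4 = 5^{−1} = 9 (mod 11).
  i = 5 (α = 1): (1−2)(1−5)(1−8)(1−10) = (−1)·(−4)·(−7)·(−9) = 252 ≡ 10, so v_5 = 10^{−1} = 10 (mod 11).
  v = [10, 3, 1, 9, 10].
Step 2: syndromes of r = [5, 10, 2, 0, 7] (all sums mod 11).
  S_0 = Σ v_i r_i = 10·5 + 3·10 + 1·2 + 9·0 + 10·7 = 152 ≡ 9.
  S_1 = Σ v_i α_i r_i = 10·2·5 + 3·5·10 + 1·8·2 + 9·10·0 + 10·1·7 = 336 ≡ 6.
  α_i^2 mod 11 = [4, 3, 9, 1, 1].
  S_2 = Σ v_i α_i^2 r_i = 10·4·5 + 3·3·10 + 1·9·2 + 9·1·0 + 10·1·7 = 378 ≡ 4.
  S = (9, 6, 4) ≠ 0, so r is not a codeword (an error is present).
Step 3: locate the error. For a single error e at position i, S_ℓ = v_i·e·α_i^ℓ, so α_err = S_1/S_0.
  S_0^{−1} = 9^{−1} = 5 (mod 11), so α_err = 6·5 = 30 ≡ 8 = α_3. Error position i = 3.
  Consistency check: S_2/S_1 = 4·2 = 8 ≡ 8 = α_err ✓ (single-error assumption holds).
Step 4: error magnitude e = S_0/v_3 = S_0·∏_{j≠3}(α_3 − α_j) = 9·1 = 9 ≡ 9 (mod 11).
Step 5: correct position 3: c_3 = r_3 − e = 2 − 9 ≡ 4 (mod 11). Hence c = [5, 10, 4, 0, 7].
  Check: interpolating c through the α_i gives m(x) = 9 + 9·x (degree < 2) with m(α_i) = c_i for every i, so c is indeed a codeword.


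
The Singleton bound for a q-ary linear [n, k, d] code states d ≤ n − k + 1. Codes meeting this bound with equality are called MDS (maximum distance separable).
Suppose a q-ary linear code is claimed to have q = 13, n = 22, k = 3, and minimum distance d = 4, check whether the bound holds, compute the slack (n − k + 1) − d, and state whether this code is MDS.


Singleton RHS = n − k + 1 = 20, slack = 16, bound satisfied, not MDS.

Singleton bound: d ≤ n − k + 1.
Here n = 22, k = 3, so n − k + 1 = 20.
Given d = 4, check d ≤ 20: YES.
Slack = (n − k + 1) − d = 16.
The code is NOT MDS (slack = 16 > 0).
Description: the claimed parameters are [22, 3, 4]_13; such a code would be non-MDS.


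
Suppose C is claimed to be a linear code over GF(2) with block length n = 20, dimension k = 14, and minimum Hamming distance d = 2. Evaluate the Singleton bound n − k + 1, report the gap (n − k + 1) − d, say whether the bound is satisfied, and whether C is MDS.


Singleton RHS = n − k + 1 = 7, slack = 5, bound satisfied, not MDS.

Singleton bound: d ≤ n − k + 1.
Here n = 20, k = 14, so n − k + 1 = 7.
Given d = 2, check d ≤ 7: YES.
Slack = (n − k + 1) − d = 5.
The code is NOT MDS (slack = 5 > 0).
Description: the claimed parameters are [20, 14, 2]_2; such a code would be non-MDS.


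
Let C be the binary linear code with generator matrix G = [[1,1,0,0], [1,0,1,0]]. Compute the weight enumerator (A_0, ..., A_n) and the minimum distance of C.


Weight distribution: A_0 = 1, A_2 = 3. Minimum distance d = 2.

Enumerate all 2^2 = 4 messages m ∈ F_2^2.
For each, compute codeword c = mG in F_2^4, then tally its weight.
  m = 00 → c = 0000, weight = 0.
  m = 10 → c = 1100, weight = 2.
  m = 01 → c = 1010, weight = 2.
  m = 11 → c = 0110, weight = 2.
Tally weights:
  weight 0: 1 codewords.
  weight 2: 3 codewords.
Minimum distance d = smallest w > 0 with A_w > 0 = 2.
Sanity: Σ A_w = 4 = 2^2 = 4 ✓.


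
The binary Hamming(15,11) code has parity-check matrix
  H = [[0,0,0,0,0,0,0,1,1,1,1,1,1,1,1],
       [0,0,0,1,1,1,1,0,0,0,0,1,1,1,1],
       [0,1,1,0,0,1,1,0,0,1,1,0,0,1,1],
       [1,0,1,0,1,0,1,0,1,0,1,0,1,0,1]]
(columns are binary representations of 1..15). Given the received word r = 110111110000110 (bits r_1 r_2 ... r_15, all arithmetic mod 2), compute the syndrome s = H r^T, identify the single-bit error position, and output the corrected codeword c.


s = (1, 0, 0, 0)^T, error position = 8, corrected codeword c = 110111100000110

Compute s = H r^T mod 2 one row at a time:
  s_1 = 1 + 0 + 0 + 0 + 0 + 1 + 1 + 0 = 3 ≡ 1 (mod 2).
  s_2 = 1 + 1 + 1 + 1 + 0 + 1 + 1 + 0 = 6 ≡ 0 (mod 2).
  s_3 = 1 + 0 + 1 + 1 + 0 + 0 + 1 + 0 = 4 ≡ 0 (mod 2).
  s_4 = 1 + 0 + 1 + 1 + 0 + 0 + 1 + 0 = 4 ≡ 0 (mod 2).
s = (1, 0, 0, 0)^T — this equals column 8 of H (binary 1000), so error is at position 8.
Correct: flip bit 8 of r = 110111110000110 to get c = 110111100000110.


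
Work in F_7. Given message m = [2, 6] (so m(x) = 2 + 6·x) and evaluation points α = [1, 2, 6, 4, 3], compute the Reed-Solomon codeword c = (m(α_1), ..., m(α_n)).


c = [1, 0, 3, 5, 6]

Message polynomial: m(x) = 2 + 6·x (mod 7).
For each evaluation point α_i, compute m(α_i) mod 7:
  α_1 = 1: Horner steps 6 → 1, so m(1) = 1.
  α_2 = 2: Horner steps 6 → 0, so m(2) = 0.
  α_3 = 6: Horner steps 6 → 3, so m(6) = 3.
  α_4 = 4: Horner steps 6 → 5, so m(4) = 5.
  α_5 = 3: Horner steps 6 → 6, so m(3) = 6.
Codeword c = [1, 0, 3, 5, 6] ∈ F_7^5.


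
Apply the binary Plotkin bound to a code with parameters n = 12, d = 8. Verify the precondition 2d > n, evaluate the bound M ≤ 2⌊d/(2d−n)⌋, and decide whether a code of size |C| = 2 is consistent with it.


Plotkin bound M ≤ 4; given |C| = 2 ≤ bound (satisfied).

Check applicability: 2d = 16, n = 12.
2d − n = 4 > 0, so Plotkin applies.
Compute d/(2d−n) = 8/4 ≈ 2.0000.
⌊d/(2d−n)⌋ = 2.
Plotkin bound: M ≤ 2·2 = 4.
Given |C| = 2, check: satisfied.
This |C| is below the Plotkin bound.


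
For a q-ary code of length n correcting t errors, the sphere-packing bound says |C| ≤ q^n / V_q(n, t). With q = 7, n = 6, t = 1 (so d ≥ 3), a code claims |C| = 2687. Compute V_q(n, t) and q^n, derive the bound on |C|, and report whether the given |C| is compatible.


V_q(n, t) = 37, q^n = 117649, Hamming bound = 3179, |C| = 2687 ≤ bound (satisfied).

Step 1: Compute V_q(n, t) = Σ_{j=0}^1 C(n, j) (q−1)^j.
  j = 0: C(6,0)·(6)^0 = 1·1 = 1.
  j = 1: C(6,1)·(6)^1 = 6·6 = 36.
  V_q(n, t) = 1 + 36 = 37.
Step 2: q^n = 7^6 = 117649.
Step 3: Hamming bound ⌊q^n / V_q(n,t)⌋ = ⌊117649/37⌋ = 3179.
Step 4: Compare |C| = 2687 to 3179: satisfied.
The claimed |C| lies below the Hamming bound.


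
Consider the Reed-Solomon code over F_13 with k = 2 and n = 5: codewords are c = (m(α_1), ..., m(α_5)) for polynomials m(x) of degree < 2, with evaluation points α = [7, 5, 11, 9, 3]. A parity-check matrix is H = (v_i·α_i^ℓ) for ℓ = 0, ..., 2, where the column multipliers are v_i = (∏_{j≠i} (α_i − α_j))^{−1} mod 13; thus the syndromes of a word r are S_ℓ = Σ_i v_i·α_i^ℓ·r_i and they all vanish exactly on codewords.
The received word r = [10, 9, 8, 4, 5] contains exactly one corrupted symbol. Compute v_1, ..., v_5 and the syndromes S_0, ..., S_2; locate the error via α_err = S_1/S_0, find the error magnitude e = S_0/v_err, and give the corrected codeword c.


S = (3, 8, 4), error at position 1, error magnitude e = 10, c = [0, 9, 8, 4, 5].

Step 1: column multipliers v_i = (∏_{j≠i}(α_i − α_j))^{−1} mod 13.
  i = 1 (α = 7): (7−5)(7−11)(7−9)(7−3) = 2·(−4)·(−2)·4 = 64 ≡ 12, so v_1 = 12^{−1} = 12 (mod 13).
  i = 2 (α = 5): (5−7)(5−11)(5−9)(5−3) = (−2)·(−6)·(−4)·2 = −96 ≡ 8, so v_2 = 8^{−1} = 5 (mod 13).
  i = 3 (α = 11): (11−7)(11−5)(11−9)(11−3) = 4·6·2·8 = 384 ≡ 7, so v_3 = 7^{−1} = 2 (mod 13).
  i = 4 (α = 9): (9−7)(9−5)(9−11)(9−3) = 2·4·(−2)·6 = −96 ≡ 8, so v_4 = 8^{−1} = 5 (mod 13).
  i = 5 (α = 3): (3−7)(3−5)(3−11)(3−9) = (−4)·(−2)·(−8)·(−6) = 384 ≡ 7, so v_5 = 7^{−1} = 2 (mod 13).
  v = [12, 5, 2, 5, 2].
Step 2: syndromes of r = [10, 9, 8, 4, 5] (all sums mod 13).
  S_0 = Σ v_i r_i = 12·10 + 5·9 + 2·8 + 5·4 + 2·5 = 211 ≡ 3.
  S_1 = Σ v_i α_i r_i = 12·7·10 + 5·5·9 + 2·11·8 + 5·9·4 + 2·3·5 = 1451 ≡ 8.
  α_i^2 mod 13 = [10, 12, 4, 3, 9].
  S_2 = Σ v_i α_i^2 r_i = 12·10·10 + 5·12·9 + 2·4·8 + 5·3·4 + 2·9·5 = 1954 ≡ 4.
  S = (3, 8, 4) ≠ 0, so r is not a codeword (an error is present).
Step 3: locate the error. For a single error e at position i, S_ℓ = v_i·e·α_i^ℓ, so α_err = S_1/S_0.
  S_0^{−1} = 3^{−1} = 9 (mod 13), so α_err = 8·9 = 72 ≡ 7 = α_1. Error position i = 1.
  Consistency check: S_2/S_1 = 4·5 = 20 ≡ 7 = α_err ✓ (single-error assumption holds).
Step 4: error magnitude e = S_0/v_1 = S_0·∏_{j≠1}(α_1 − α_j) = 3·12 = 36 ≡ 10 (mod 13).
Step 5: correct position 1: c_1 = r_1 − e = 10 − 10 ≡ 0 (mod 13). Hence c = [0, 9, 8, 4, 5].
  Check: interpolating c through the α_i gives m(x) = 12 + 2·x (degree < 2) with m(α_i) = c_i for every i, so c is indeed a codeword.


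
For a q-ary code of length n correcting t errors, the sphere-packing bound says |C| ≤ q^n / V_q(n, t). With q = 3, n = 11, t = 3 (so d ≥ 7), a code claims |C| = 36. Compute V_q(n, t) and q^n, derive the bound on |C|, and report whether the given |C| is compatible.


V_q(n, t) = 1563, q^n = 177147, Hamming bound = 113, |C| = 36 ≤ bound (satisfied).

Step 1: Compute V_q(n, t) = Σ_{j=0}^3 C(n, j) (q−1)^j.
  j = 0: C(11,0)·(2)^0 = 1·1 = 1.
  j = 1: C(11,1)·(2)^1 = 11·2 = 22.
  j = 2: C(11,2)·(2)^2 = 55·4 = 220.
  j = 3: C(11,3)·(2)^3 = 165·8 = 1320.
  V_q(n, t) = 1 + 22 + 220 + 1320 = 1563.
Step 2: q^n = 3^11 = 177147.
Step 3: Hamming bound ⌊q^n / V_q(n,t)⌋ = ⌊177147/1563⌋ = 113.
Step 4: Compare |C| = 36 to 113: satisfied.
The claimed |C| lies below the Hamming bound.


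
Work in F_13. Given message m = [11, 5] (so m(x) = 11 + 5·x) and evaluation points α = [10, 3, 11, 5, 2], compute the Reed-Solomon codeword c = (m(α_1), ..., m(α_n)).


c = [9, 0, 1, 10, 8]

Message polynomial: m(x) = 11 + 5·x (mod 13).
For each evaluation point α_i, compute m(α_i) mod 13:
  α_1 = 10: Horner steps 5 → 9, so m(10) = 9.
  α_2 = 3: Horner steps 5 → 0, so m(3) = 0.
  α_3 = 11: Horner steps 5 → 1, so m(11) = 1.
  α_4 = 5: Horner steps 5 → 10, so m(5) = 10.
  α_5 = 2: Horner steps 5 → 8, so m(2) = 8.
Codeword c = [9, 0, 1, 10, 8] ∈ F_13^5.


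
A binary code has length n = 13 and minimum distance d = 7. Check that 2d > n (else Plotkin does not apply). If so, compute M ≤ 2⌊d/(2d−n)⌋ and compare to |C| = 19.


Plotkin bound M ≤ 14; given |C| = 19 > bound (violated).

Check applicability: 2d = 14, n = 13.
2d − n = 1 > 0, so Plotkin applies.
Compute d/(2d−n) = 7/1 ≈ 7.0000.
⌊d/(2d−n)⌋ = 7.
Plotkin bound: M ≤ 2·7 = 14.
Given |C| = 19, check: VIOLATED.
This |C| is above the Plotkin bound, so no binary code with n = 13, d = 7 and 19 codewords exists.


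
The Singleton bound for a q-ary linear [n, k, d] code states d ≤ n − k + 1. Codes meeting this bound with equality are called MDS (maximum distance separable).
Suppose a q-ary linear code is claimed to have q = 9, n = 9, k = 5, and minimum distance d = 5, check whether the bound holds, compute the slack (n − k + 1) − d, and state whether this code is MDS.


Singleton RHS = n − k + 1 = 5, slack = 0, bound satisfied, MDS.

Singleton bound: d ≤ n − k + 1.
Here n = 9, k = 5, so n − k + 1 = 5.
Given d = 5, check d ≤ 5: YES.
Slack = (n − k + 1) − d = 0.
The code is MDS (slack = 0).
Description: the claimed parameters are [9, 5, 5]_9; such a code would be MDS (meets Singleton bound).


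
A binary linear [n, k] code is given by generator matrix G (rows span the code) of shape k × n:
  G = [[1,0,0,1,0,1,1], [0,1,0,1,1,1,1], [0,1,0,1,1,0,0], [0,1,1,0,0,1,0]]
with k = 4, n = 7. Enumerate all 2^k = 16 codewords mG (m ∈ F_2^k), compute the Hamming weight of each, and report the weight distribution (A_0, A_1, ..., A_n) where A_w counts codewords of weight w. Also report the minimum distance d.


Weight distribution: A_0 = 1, A_2 = 2, A_3 = 4, A_4 = 5, A_5 = 4. Minimum distance d = 2.

Enumerate all 2^4 = 16 messages m ∈ F_2^4.
For each, compute codeword c = mG in F_2^7, then tally its weight.
  m = 0000 → c = 0000000, weight = 0.
  m = 1000 → c = 1001011, weight = 4.
  m = 0100 → c = 0101111, weight = 5.
  m = 1100 → c = 1100100, weight = 3.
  m = 0010 → c = 0101100, weight = 3.
  m = 1010 → c = 1100111, weight = 5.
  m = 0110 → c = 0000011, weight = 2.
  m = 1110 → c = 1001000, weight = 2.
  m = 0001 → c = 0110010, weight = 3.
  m = 1001 → c = 1111001, weight = 5.
  m = 0101 → c = 0011101, weight = 4.
  m = 1101 → c = 1010110, weight = 4.
  m = 0011 → c = 0011110, weight = 4.
  m = 1011 → c = 1010101, weight = 4.
  m = 0111 → c = 0110001, weight = 3.
  m = 1111 → c = 1111010, weight = 5.
Tally weights:
  weight 0: 1 codewords.
  weight 2: 2 codewords.
  weight 3: 4 codewords.
  weight 4: 5 codewords.
  weight 5: 4 codewords.
Minimum distance d = smallest w > 0 with A_w > 0 = 2.
Sanity: Σ A_w = 16 = 2^4 = 16 ✓.


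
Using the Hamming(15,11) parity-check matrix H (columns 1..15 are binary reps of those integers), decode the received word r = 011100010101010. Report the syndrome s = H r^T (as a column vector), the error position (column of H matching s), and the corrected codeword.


s = (0, 1, 0, 1)^T, error position = 5, corrected codeword c = 011110010101010

Compute s = H r^T mod 2 one row at a time:
  s_1 = 1 + 0 + 1 + 0 + 1 + 0 + 1 + 0 = 4 ≡ 0 (mod 2).
  s_2 = 1 + 0 + 0 + 0 + 1 + 0 + 1 + 0 = 3 ≡ 1 (mod 2).
  s_3 = 1 + 1 + 0 + 0 + 1 + 0 + 1 + 0 = 4 ≡ 0 (mod 2).
  s_4 = 0 + 1 + 0 + 0 + 0 + 0 + 0 + 0 = 1 ≡ 1 (mod 2).
s = (0, 1, 0, 1)^T — this equals column 5 of H (binary 0101), so error is at position 5.
Correct: flip bit 5 of r = 011100010101010 to get c = 011110010101010.


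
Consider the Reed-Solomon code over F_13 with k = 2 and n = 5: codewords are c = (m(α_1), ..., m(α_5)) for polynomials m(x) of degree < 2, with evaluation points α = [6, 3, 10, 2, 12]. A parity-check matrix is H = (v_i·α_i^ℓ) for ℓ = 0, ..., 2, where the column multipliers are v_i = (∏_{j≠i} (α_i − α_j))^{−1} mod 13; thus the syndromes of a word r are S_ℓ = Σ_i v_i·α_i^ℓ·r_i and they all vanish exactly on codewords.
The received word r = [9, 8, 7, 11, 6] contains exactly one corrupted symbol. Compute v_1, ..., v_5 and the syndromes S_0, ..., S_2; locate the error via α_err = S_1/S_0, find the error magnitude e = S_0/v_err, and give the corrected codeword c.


S = (5, 2, 6), error at position 2, error magnitude e = 4, c = [9, 4, 7, 11, 6].

Step 1: column multipliers v_i = (∏_{j≠i}(α_i − α_j))^{−1} mod 13.
  i = 1 (α = 6): (6−3)(6−10)(6−2)(6−12) = 3·(−4)·4·(−6) = 288 ≡ 2, so v_1 = 2^{−1} = 7 (mod 13).
  i = 2 (α = 3): (3−6)(3−10)(3−2)(3−12) = (−3)·(−7)·1·(−9) = −189 ≡ 6, so v_2 = 6^{−1} = 11 (mod 13).
  i = 3 (α = 10): (10−6)(10−3)(10−2)(10−12) = 4·7·8·(−2) = −448 ≡ 7, so v_3 = 7^{−1} = 2 (mod 13).
  i = 4 (α = 2): (2−6)(2−3)(2−10)(2−12) = (−4)·(−1)·(−8)·(−10) = 320 ≡ 8, so v_4 = 8^{−1} = 5 (mod 13).
  i = 5 (α = 12): (12−6)(12−3)(12−10)(12−2) = 6·9·2·10 = 1080 ≡ 1, so v_5 = 1^{−1} = 1 (mod 13).
  v = [7, 11, 2, 5, 1].
Step 2: syndromes of r = [9, 8, 7, 11, 6] (all sums mod 13).
  S_0 = Σ v_i r_i = 7·9 + 11·8 + 2·7 + 5·11 + 1·6 = 226 ≡ 5.
  S_1 = Σ v_i α_i r_i = 7·6·9 + 11·3·8 + 2·10·7 + 5·2·11 + 1·12·6 = 964 ≡ 2.
  α_i^2 mod 13 = [10, 9, 9, 4, 1].
  S_2 = Σ v_i α_i^2 r_i = 7·10·9 + 11·9·8 + 2·9·7 + 5·4·11 + 1·1·6 = 1774 ≡ 6.
  S = (5, 2, 6) ≠ 0, so r is not a codeword (an error is present).
Step 3: locate the error. For a single error e at position i, S_ℓ = v_i·e·α_i^ℓ, so α_err = S_1/S_0.
  S_0^{−1} = 5^{−1} = 8 (mod 13), so α_err = 2·8 = 16 ≡ 3 = α_2. Error position i = 2.
  Consistency check: S_2/S_1 = 6·7 = 42 ≡ 3 = α_err ✓ (single-error assumption holds).
Step 4: error magnitude e = S_0/v_2 = S_0·∏_{j≠2}(α_2 − α_j) = 5·6 = 30 ≡ 4 (mod 13).
Step 5: correct position 2: c_2 = r_2 − e = 8 − 4 ≡ 4 (mod 13). Hence c = [9, 4, 7, 11, 6].
  Check: interpolating c through the α_i gives m(x) = 12 + 6·x (degree < 2) with m(α_i) = c_i for every i, so c is indeed a codeword.


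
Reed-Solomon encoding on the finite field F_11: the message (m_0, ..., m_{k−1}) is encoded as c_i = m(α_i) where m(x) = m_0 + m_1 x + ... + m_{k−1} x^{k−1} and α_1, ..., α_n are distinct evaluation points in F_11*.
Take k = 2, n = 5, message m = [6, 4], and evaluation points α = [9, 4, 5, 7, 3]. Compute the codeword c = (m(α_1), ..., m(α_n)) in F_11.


c = [9, 0, 4, 1, 7]

Message polynomial: m(x) = 6 + 4·x (mod 11).
For each evaluation point α_i, compute m(α_i) mod 11:
  α_1 = 9: Horner steps 4 → 9, so m(9) = 9.
  α_2 = 4: Horner steps 4 → 0, so m(4) = 0.
  α_3 = 5: Horner steps 4 → 4, so m(5) = 4.
  α_4 = 7: Horner steps 4 → 1, so m(7) = 1.
  α_5 = 3: Horner steps 4 → 7, so m(3) = 7.
Codeword c = [9, 0, 4, 1, 7] ∈ F_11^5.


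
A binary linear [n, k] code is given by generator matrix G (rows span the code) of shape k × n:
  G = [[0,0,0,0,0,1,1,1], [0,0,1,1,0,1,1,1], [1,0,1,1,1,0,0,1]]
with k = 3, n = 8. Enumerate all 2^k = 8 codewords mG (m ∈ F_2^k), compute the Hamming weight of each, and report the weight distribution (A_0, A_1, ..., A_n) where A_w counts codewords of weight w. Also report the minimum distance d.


Weight distribution: A_0 = 1, A_2 = 1, A_3 = 2, A_4 = 1, A_5 = 2, A_6 = 1. Minimum distance d = 2.

Enumerate all 2^3 = 8 messages m ∈ F_2^3.
For each, compute codeword c = mG in F_2^8, then tally its weight.
  m = 000 → c = 00000000, weight = 0.
  m = 100 → c = 00000111, weight = 3.
  m = 010 → c = 00110111, weight = 5.
  m = 110 → c = 00110000, weight = 2.
  m = 001 → c = 10111001, weight = 5.
  m = 101 → c = 10111110, weight = 6.
  m = 011 → c = 10001110, weight = 4.
  m = 111 → c = 10001001, weight = 3.
Tally weights:
  weight 0: 1 codewords.
  weight 2: 1 codewords.
  weight 3: 2 codewords.
  weight 4: 1 codewords.
  weight 5: 2 codewords.
  weight 6: 1 codewords.
Minimum distance d = smallest w > 0 with A_w > 0 = 2.
Sanity: Σ A_w = 8 = 2^3 = 8 ✓.


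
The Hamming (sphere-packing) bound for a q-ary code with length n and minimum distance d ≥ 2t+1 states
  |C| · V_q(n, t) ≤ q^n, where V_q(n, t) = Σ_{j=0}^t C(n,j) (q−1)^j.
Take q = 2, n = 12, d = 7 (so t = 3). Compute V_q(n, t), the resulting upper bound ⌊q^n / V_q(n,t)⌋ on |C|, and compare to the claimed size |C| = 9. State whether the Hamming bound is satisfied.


V_q(n, t) = 299, q^n = 4096, Hamming bound = 13, |C| = 9 ≤ bound (satisfied).

Step 1: Compute V_q(n, t) = Σ_{j=0}^3 C(n, j) (q−1)^j.
  j = 0: C(12,0)·(1)^0 = 1·1 = 1.
  j = 1: C(12,1)·(1)^1 = 12·1 = 12.
  j = 2: C(12,2)·(1)^2 = 66·1 = 66.
  j = 3: C(12,3)·(1)^3 = 220·1 = 220.
  V_q(n, t) = 1 + 12 + 66 + 220 = 299.
Step 2: q^n = 2^12 = 4096.
Step 3: Hamming bound ⌊q^n / V_q(n,t)⌋ = ⌊4096/299⌋ = 13.
Step 4: Compare |C| = 9 to 13: satisfied.
The claimed |C| lies below the Hamming bound.


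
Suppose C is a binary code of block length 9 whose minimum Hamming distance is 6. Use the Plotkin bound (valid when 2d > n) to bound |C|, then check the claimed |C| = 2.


Plotkin bound M ≤ 4; given |C| = 2 ≤ bound (satisfied).

Check applicability: 2d = 12, n = 9.
2d − n = 3 > 0, so Plotkin applies.
Compute d/(2d−n) = 6/3 ≈ 2.0000.
⌊d/(2d−n)⌋ = 2.
Plotkin bound: M ≤ 2·2 = 4.
Given |C| = 2, check: satisfied.
This |C| is below the Plotkin bound.


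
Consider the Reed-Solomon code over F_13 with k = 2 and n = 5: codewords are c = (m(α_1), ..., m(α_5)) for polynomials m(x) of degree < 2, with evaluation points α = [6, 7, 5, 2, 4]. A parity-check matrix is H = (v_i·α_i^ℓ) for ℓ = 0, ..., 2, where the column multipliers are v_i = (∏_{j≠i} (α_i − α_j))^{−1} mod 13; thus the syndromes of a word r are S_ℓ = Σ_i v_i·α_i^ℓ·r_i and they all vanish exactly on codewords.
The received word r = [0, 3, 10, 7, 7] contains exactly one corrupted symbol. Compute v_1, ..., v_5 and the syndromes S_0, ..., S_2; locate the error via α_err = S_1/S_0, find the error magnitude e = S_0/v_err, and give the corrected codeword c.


S = (2, 4, 8), error at position 4, error magnitude e = 6, c = [0, 3, 10, 1, 7].

Step 1: column multipliers v_i = (∏_{j≠i}(α_i − α_j))^{−1} mod 13.
  i = 1 (α = 6): (6−7)(6−5)(6−2)(6−4) = (−1)·1·4·2 = −8 ≡ 5, so v_1 = 5^{−1} = 8 (mod 13).
  i = 2 (α = 7): (7−6)(7−5)(7−2)(7−4) = 1·2·5·3 = 30 ≡ 4, so v_2 = 4^{−1} = 10 (mod 13).
  i = 3 (α = 5): (5−6)(5−7)(5−2)(5−4) = (−1)·(−2)·3·1 = 6 ≡ 6, so v_3 = 6^{−1} = 11 (mod 13).
  i = 4 (α = 2): (2−6)(2−7)(2−5)(2−4) = (−4)·(−5)·(−3)·(−2) = 120 ≡ 3, so v_4 = 3^{−1} = 9 (mod 13).
  i = 5 (α = 4): (4−6)(4−7)(4−5)(4−2) = (−2)·(−3)·(−1)·2 = −12 ≡ 1, so v_5 = 1^{−1} = 1 (mod 13).
  v = [8, 10, 11, 9, 1].
Step 2: syndromes of r = [0, 3, 10, 7, 7] (all sums mod 13).
  S_0 = Σ v_i r_i = 8·0 + 10·3 + 11·10 + 9·7 + 1·7 = 210 ≡ 2.
  S_1 = Σ v_i α_i r_i = 8·6·0 + 10·7·3 + 11·5·10 + 9·2·7 + 1·4·7 = 914 ≡ 4.
  α_i^2 mod 13 = [10, 10, 12, 4, 3].
  S_2 = Σ v_i α_i^2 r_i = 8·10·0 + 10·10·3 + 11·12·10 + 9·4·7 + 1·3·7 = 1893 ≡ 8.
  S = (2, 4, 8) ≠ 0, so r is not a codeword (an error is present).
Step 3: locate the error. For a single error e at position i, S_ℓ = v_i·e·α_i^ℓ, so α_err = S_1/S_0.
  S_0^{−1} = 2^{−1} = 7 (mod 13), so α_err = 4·7 = 28 ≡ 2 = α_4. Error position i = 4.
  Consistency check: S_2/S_1 = 8·10 = 80 ≡ 2 = α_err ✓ (single-error assumption holds).
Step 4: error magnitude e = S_0/v_4 = S_0·∏_{j≠4}(α_4 − α_j) = 2·3 = 6 ≡ 6 (mod 13).
Step 5: correct position 4: c_4 = r_4 − e = 7 − 6 ≡ 1 (mod 13). Hence c = [0, 3, 10, 1, 7].
  Check: interpolating c through the α_i gives m(x) = 8 + 3·x (degree < 2) with m(α_i) = c_i for every i, so c is indeed a codeword.


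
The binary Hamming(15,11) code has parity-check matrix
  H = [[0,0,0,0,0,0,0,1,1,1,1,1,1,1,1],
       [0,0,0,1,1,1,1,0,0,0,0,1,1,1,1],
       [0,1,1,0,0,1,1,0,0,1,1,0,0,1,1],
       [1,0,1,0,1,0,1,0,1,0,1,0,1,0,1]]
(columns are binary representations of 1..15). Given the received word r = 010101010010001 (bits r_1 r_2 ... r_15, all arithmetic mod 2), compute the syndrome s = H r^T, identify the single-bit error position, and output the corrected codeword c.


s = (1, 1, 0, 0)^T, error position = 12, corrected codeword c = 010101010011001

Compute s = H r^T mod 2 one row at a time:
  s_1 = 1 + 0 + 0 + 1 + 0 + 0 + 0 + 1 = 3 ≡ 1 (mod 2).
  s_2 = 1 + 0 + 1 + 0 + 0 + 0 + 0 + 1 = 3 ≡ 1 (mod 2).
  s_3 = 1 + 0 + 1 + 0 + 0 + 1 + 0 + 1 = 4 ≡ 0 (mod 2).
  s_4 = 0 + 0 + 0 + 0 + 0 + 1 + 0 + 1 = 2 ≡ 0 (mod 2).
s = (1, 1, 0, 0)^T — this equals column 12 of H (binary 1100), so error is at position 12.
Correct: flip bit 12 of r = 010101010010001 to get c = 010101010011001.


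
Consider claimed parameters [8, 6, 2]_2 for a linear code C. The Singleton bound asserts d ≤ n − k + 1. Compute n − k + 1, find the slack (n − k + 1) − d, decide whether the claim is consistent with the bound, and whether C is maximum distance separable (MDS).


Singleton RHS = n − k + 1 = 3, slack = 1, bound satisfied, not MDS.

Singleton bound: d ≤ n − k + 1.
Here n = 8, k = 6, so n − k + 1 = 3.
Given d = 2, check d ≤ 3: YES.
Slack = (n − k + 1) − d = 1.
The code is NOT MDS (slack = 1 > 0).
Description: the claimed parameters are [8, 6, 2]_2; such a code would be non-MDS.


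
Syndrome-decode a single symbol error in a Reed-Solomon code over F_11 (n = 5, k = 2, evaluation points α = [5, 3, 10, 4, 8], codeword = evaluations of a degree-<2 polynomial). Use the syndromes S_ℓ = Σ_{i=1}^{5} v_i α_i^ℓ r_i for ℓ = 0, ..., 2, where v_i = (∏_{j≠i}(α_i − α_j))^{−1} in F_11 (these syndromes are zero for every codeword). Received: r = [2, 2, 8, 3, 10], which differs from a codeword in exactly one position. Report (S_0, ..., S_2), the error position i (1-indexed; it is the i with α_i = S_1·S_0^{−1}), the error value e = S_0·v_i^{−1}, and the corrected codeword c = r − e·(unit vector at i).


S = (5, 4, 1), error at position 2, error magnitude e = 9, c = [2, 4, 8, 3, 10].

Step 1: column multipliers v_i = (∏_{j≠i}(α_i − α_j))^{−1} mod 11.
  i = 1 (α = 5): (5−3)(5−10)(5−4)(5−8) = 2·(−5)·1·(−3) = 30 ≡ 8, so v_1 = 8^{−1} = 7 (mod 11).
  i = 2 (α = 3): (3−5)(3−10)(3−4)(3−8) = (−2)·(−7)·(−1)·(−5) = 70 ≡ 4, so v_2 = 4^{−1} = 3 (mod 11).
  i = 3 (α = 10): (10−5)(10−3)(10−4)(10−8) = 5·7·6·2 = 420 ≡ 2, so v_3 = 2^{−1} = 6 (mod 11).
  i = 4 (α = 4): (4−5)(4−3)(4−10)(4−8) = (−1)·1·(−6)·(−4) = −24 ≡ 9, so v_4 = 9^{−1} = 5 (mod 11).
  i = 5 (α = 8): (8−5)(8−3)(8−10)(8−4) = 3·5·(−2)·4 = −120 ≡ 1, so v_5 = 1^{−1} = 1 (mod 11).
  v = [7, 3, 6, 5, 1].
Step 2: syndromes of r = [2, 2, 8, 3, 10] (all sums mod 11).
  S_0 = Σ v_i r_i = 7·2 + 3·2 + 6·8 + 5·3 + 1·10 = 93 ≡ 5.
  S_1 = Σ v_i α_i r_i = 7·5·2 + 3·3·2 + 6·10·8 + 5·4·3 + 1·8·10 = 708 ≡ 4.
  α_i^2 mod 11 = [3, 9, 1, 5, 9].
  S_2 = Σ v_i α_i^2 r_i = 7·3·2 + 3·9·2 + 6·1·8 + 5·5·3 + 1·9·10 = 309 ≡ 1.
  S = (5, 4, 1) ≠ 0, so r is not a codeword (an error is present).
Step 3: locate the error. For a single error e at position i, S_ℓ = v_i·e·α_i^ℓ, so α_err = S_1/S_0.
  S_0^{−1} = 5^{−1} = 9 (mod 11), so α_err = 4·9 = 36 ≡ 3 = α_2. Error position i = 2.
  Consistency check: S_2/S_1 = 1·3 = 3 ≡ 3 = α_err ✓ (single-error assumption holds).
Step 4: error magnitude e = S_0/v_2 = S_0·∏_{j≠2}(α_2 − α_j) = 5·4 = 20 ≡ 9 (mod 11).
Step 5: correct position 2: c_2 = r_2 − e = 2 − 9 ≡ 4 (mod 11). Hence c = [2, 4, 8, 3, 10].
  Check: interpolating c through the α_i gives m(x) = 7 + 10·x (degree < 2) with m(α_i) = c_i for every i, so c is indeed a codeword.


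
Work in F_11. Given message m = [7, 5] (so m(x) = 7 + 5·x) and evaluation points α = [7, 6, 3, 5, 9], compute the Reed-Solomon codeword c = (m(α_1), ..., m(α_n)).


c = [9, 4, 0, 10, 8]

Message polynomial: m(x) = 7 + 5·x (mod 11).
For each evaluation point α_i, compute m(α_i) mod 11:
  α_1 = 7: Horner steps 5 → 9, so m(7) = 9.
  α_2 = 6: Horner steps 5 → 4, so m(6) = 4.
  α_3 = 3: Horner steps 5 → 0, so m(3) = 0.
  α_4 = 5: Horner steps 5 → 10, so m(5) = 10.
  α_5 = 9: Horner steps 5 → 8, so m(9) = 8.
Codeword c = [9, 4, 0, 10, 8] ∈ F_11^5.


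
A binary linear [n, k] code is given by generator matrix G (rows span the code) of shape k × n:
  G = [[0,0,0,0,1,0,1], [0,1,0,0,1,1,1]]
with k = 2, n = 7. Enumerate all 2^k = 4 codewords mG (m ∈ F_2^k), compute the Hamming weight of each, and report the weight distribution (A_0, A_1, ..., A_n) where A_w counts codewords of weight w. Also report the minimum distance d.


Weight distribution: A_0 = 1, A_2 = 2, A_4 = 1. Minimum distance d = 2.

Enumerate all 2^2 = 4 messages m ∈ F_2^2.
For each, compute codeword c = mG in F_2^7, then tally its weight.
  m = 00 → c = 0000000, weight = 0.
  m = 10 → c = 0000101, weight = 2.
  m = 01 → c = 0100111, weight = 4.
  m = 11 → c = 0100010, weight = 2.
Tally weights:
  weight 0: 1 codewords.
  weight 2: 2 codewords.
  weight 4: 1 codewords.
Minimum distance d = smallest w > 0 with A_w > 0 = 2.
Sanity: Σ A_w = 4 = 2^2 = 4 ✓.


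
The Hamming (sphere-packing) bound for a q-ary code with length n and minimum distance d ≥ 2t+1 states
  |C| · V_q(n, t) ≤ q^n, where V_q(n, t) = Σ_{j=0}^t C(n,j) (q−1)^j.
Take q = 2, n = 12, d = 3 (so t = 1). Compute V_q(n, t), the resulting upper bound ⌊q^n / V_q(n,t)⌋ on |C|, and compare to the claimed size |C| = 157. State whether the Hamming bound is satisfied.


V_q(n, t) = 13, q^n = 4096, Hamming bound = 315, |C| = 157 ≤ bound (satisfied).

Step 1: Compute V_q(n, t) = Σ_{j=0}^1 C(n, j) (q−1)^j.
  j = 0: C(12,0)·(1)^0 = 1·1 = 1.
  j = 1: C(12,1)·(1)^1 = 12·1 = 12.
  V_q(n, t) = 1 + 12 = 13.
Step 2: q^n = 2^12 = 4096.
Step 3: Hamming bound ⌊q^n / V_q(n,t)⌋ = ⌊4096/13⌋ = 315.
Step 4: Compare |C| = 157 to 315: satisfied.
The claimed |C| lies below the Hamming bound.


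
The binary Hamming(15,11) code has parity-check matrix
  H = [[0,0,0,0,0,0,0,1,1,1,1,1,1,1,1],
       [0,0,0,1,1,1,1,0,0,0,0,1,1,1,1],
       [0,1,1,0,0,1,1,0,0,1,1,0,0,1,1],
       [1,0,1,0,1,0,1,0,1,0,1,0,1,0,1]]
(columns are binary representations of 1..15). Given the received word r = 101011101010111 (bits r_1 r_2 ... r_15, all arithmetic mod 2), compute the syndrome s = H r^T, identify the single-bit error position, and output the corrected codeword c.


s = (1, 0, 0, 0)^T, error position = 8, corrected codeword c = 101011111010111

Compute s = H r^T mod 2 one row at a time:
  s_1 = 0 + 1 + 0 + 1 + 0 + 1 + 1 + 1 = 5 ≡ 1 (mod 2).
  s_2 = 0 + 1 + 1 + 1 + 0 + 1 + 1 + 1 = 6 ≡ 0 (mod 2).
  s_3 = 0 + 1 + 1 + 1 + 0 + 1 + 1 + 1 = 6 ≡ 0 (mod 2).
  s_4 = 1 + 1 + 1 + 1 + 1 + 1 + 1 + 1 = 8 ≡ 0 (mod 2).
s = (1, 0, 0, 0)^T — this equals column 8 of H (binary 1000), so error is at position 8.
Correct: flip bit 8 of r = 101011101010111 to get c = 101011111010111.


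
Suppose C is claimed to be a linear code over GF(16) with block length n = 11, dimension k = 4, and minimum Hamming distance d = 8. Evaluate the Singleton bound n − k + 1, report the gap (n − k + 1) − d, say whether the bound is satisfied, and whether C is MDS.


Singleton RHS = n − k + 1 = 8, slack = 0, bound satisfied, MDS.

Singleton bound: d ≤ n − k + 1.
Here n = 11, k = 4, so n − k + 1 = 8.
Given d = 8, check d ≤ 8: YES.
Slack = (n − k + 1) − d = 0.
The code is MDS (slack = 0).
Description: the claimed parameters are [11, 4, 8]_16; such a code would be MDS (meets Singleton bound).


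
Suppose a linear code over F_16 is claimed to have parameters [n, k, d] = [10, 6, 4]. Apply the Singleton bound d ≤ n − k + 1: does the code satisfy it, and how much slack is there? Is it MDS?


Singleton RHS = n − k + 1 = 5, slack = 1, bound satisfied, not MDS.

Singleton bound: d ≤ n − k + 1.
Here n = 10, k = 6, so n − k + 1 = 5.
Given d = 4, check d ≤ 5: YES.
Slack = (n − k + 1) − d = 1.
The code is NOT MDS (slack = 1 > 0).
Description: the claimed parameters are [10, 6, 4]_16; such a code would be non-MDS.


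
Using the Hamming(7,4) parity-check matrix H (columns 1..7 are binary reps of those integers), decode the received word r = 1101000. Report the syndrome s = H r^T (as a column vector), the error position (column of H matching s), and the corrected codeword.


s = (1, 1, 1)^T, error position = 7, corrected codeword c = 1101001

Compute s = H r^T mod 2 one row at a time:
  s_1 = 1 + 0 + 0 + 0 = 1 ≡ 1 (mod 2).
  s_2 = 1 + 0 + 0 + 0 = 1 ≡ 1 (mod 2).
  s_3 = 1 + 0 + 0 + 0 = 1 ≡ 1 (mod 2).
s = (1, 1, 1)^T — this equals column 7 of H (binary 111), so error is at position 7.
Correct: flip bit 7 of r = 1101000 to get c = 1101001.


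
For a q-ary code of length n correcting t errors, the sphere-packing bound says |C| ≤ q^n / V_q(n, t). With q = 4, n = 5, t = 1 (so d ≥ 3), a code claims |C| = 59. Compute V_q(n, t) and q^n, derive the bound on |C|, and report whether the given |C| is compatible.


V_q(n, t) = 16, q^n = 1024, Hamming bound = 64, |C| = 59 ≤ bound (satisfied).

Step 1: Compute V_q(n, t) = Σ_{j=0}^1 C(n, j) (q−1)^j.
  j = 0: C(5,0)·(3)^0 = 1·1 = 1.
  j = 1: C(5,1)·(3)^1 = 5·3 = 15.
  V_q(n, t) = 1 + 15 = 16.
Step 2: q^n = 4^5 = 1024.
Step 3: Hamming bound ⌊q^n / V_q(n,t)⌋ = ⌊1024/16⌋ = 64.
Step 4: Compare |C| = 59 to 64: satisfied.
The claimed |C| lies below the Hamming bound.


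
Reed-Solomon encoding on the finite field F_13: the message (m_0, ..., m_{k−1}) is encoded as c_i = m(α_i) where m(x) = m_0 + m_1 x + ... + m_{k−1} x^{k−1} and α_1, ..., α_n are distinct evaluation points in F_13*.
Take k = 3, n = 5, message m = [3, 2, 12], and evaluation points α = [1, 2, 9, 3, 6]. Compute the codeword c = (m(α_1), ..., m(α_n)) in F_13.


c = [4, 3, 5, 0, 5]

Message polynomial: m(x) = 3 + 2·x + 12·x^2 (mod 13).
For each evaluation point α_i, compute m(α_i) mod 13:
  α_1 = 1: Horner steps 12 → 1 → 4, so m(1) = 4.
  α_2 = 2: Horner steps 12 → 0 → 3, so m(2) = 3.
  α_3 = 9: Horner steps 12 → 6 → 5, so m(9) = 5.
  α_4 = 3: Horner steps 12 → 12 → 0, so m(3) = 0.
  α_5 = 6: Horner steps 12 → 9 → 5, so m(6) = 5.
Codeword c = [4, 3, 5, 0, 5] ∈ F_13^5.


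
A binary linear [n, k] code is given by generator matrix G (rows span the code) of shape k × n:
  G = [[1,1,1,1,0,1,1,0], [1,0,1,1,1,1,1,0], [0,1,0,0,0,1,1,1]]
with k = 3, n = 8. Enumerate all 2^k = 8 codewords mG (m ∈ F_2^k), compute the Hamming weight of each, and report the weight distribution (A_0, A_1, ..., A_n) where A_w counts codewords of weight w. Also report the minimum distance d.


Weight distribution: A_0 = 1, A_2 = 1, A_4 = 3, A_6 = 3. Minimum distance d = 2.

Enumerate all 2^3 = 8 messages m ∈ F_2^3.
For each, compute codeword c = mG in F_2^8, then tally its weight.
  m = 000 → c = 00000000, weight = 0.
  m = 100 → c = 11110110, weight = 6.
  m = 010 → c = 10111110, weight = 6.
  m = 110 → c = 01001000, weight = 2.
  m = 001 → c = 01000111, weight = 4.
  m = 101 → c = 10110001, weight = 4.
  m = 011 → c = 11111001, weight = 6.
  m = 111 → c = 00001111, weight = 4.
Tally weights:
  weight 0: 1 codewords.
  weight 2: 1 codewords.
  weight 4: 3 codewords.
  weight 6: 3 codewords.
Minimum distance d = smallest w > 0 with A_w > 0 = 2.
Sanity: Σ A_w = 8 = 2^3 = 8 ✓.


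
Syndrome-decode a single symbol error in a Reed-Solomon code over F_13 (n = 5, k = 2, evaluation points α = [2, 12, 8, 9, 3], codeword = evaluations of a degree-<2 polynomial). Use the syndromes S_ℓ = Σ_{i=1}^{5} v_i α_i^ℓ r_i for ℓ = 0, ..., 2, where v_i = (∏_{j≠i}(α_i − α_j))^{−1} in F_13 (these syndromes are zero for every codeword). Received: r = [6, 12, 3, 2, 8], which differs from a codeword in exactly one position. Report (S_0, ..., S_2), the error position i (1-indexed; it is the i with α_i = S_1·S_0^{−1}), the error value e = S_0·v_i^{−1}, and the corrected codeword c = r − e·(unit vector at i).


S = (9, 5, 10), error at position 1, error magnitude e = 10, c = [9, 12, 3, 2, 8].

Step 1: column multipliers v_i = (∏_{j≠i}(α_i − α_j))^{−1} mod 13.
  i = 1 (α = 2): (2−12)(2−8)(2−9)(2−3) = (−10)·(−6)·(−7)·(−1) = 420 ≡ 4, so v_1 = 4^{−1} = 10 (mod 13).
  i = 2 (α = 12): (12−2)(12−8)(12−9)(12−3) = 10·4·3·9 = 1080 ≡ 1, so v_2 = 1^{−1} = 1 (mod 13).
  i = 3 (α = 8): (8−2)(8−12)(8−9)(8−3) = 6·(−4)·(−1)·5 = 120 ≡ 3, so v_3 = 3^{−1} = 9 (mod 13).
  i = 4 (α = 9): (9−2)(9−12)(9−8)(9−3) = 7·(−3)·1·6 = −126 ≡ 4, so v_4 = 4^{−1} = 10 (mod 13).
  i = 5 (α = 3): (3−2)(3−12)(3−8)(3−9) = 1·(−9)·(−5)·(−6) = −270 ≡ 3, so v_5 = 3^{−1} = 9 (mod 13).
  v = [10, 1, 9, 10, 9].
Step 2: syndromes of r = [6, 12, 3, 2, 8] (all sums mod 13).
  S_0 = Σ v_i r_i = 10·6 + 1·12 + 9·3 + 10·2 + 9·8 = 191 ≡ 9.
  S_1 = Σ v_i α_i r_i = 10·2·6 + 1·12·12 + 9·8·3 + 10·9·2 + 9·3·8 = 876 ≡ 5.
  α_i^2 mod 13 = [4, 1, 12, 3, 9].
  S_2 = Σ v_i α_i^2 r_i = 10·4·6 + 1·1·12 + 9·12·3 + 10·3·2 + 9·9·8 = 1284 ≡ 10.
  S = (9, 5, 10) ≠ 0, so r is not a codeword (an error is present).
Step 3: locate the error. For a single error e at position i, S_ℓ = v_i·e·α_i^ℓ, so α_err = S_1/S_0.
  S_0^{−1} = 9^{−1} = 3 (mod 13), so α_err = 5·3 = 15 ≡ 2 = α_1. Error position i = 1.
  Consistency check: S_2/S_1 = 10·8 = 80 ≡ 2 = α_err ✓ (single-error assumption holds).
Step 4: error magnitude e = S_0/v_1 = S_0·∏_{j≠1}(α_1 − α_j) = 9·4 = 36 ≡ 10 (mod 13).
Step 5: correct position 1: c_1 = r_1 − e = 6 − 10 ≡ 9 (mod 13). Hence c = [9, 12, 3, 2, 8].
  Check: interpolating c through the α_i gives m(x) = 11 + 12·x (degree < 2) with m(α_i) = c_i for every i, so c is indeed a codeword.


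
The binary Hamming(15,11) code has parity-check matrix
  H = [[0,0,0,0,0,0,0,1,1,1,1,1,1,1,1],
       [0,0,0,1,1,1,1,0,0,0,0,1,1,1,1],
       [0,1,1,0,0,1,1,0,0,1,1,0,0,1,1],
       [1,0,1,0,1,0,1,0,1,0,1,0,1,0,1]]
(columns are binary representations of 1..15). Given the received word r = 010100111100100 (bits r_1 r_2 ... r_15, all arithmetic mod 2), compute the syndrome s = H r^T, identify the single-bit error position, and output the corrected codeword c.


s = (0, 1, 1, 1)^T, error position = 7, corrected codeword c = 010100011100100

Compute s = H r^T mod 2 one row at a time:
  s_1 = 1 + 1 + 1 + 0 + 0 + 1 + 0 + 0 = 4 ≡ 0 (mod 2).
  s_2 = 1 + 0 + 0 + 1 + 0 + 1 + 0 + 0 = 3 ≡ 1 (mod 2).
  s_3 = 1 + 0 + 0 + 1 + 1 + 0 + 0 + 0 = 3 ≡ 1 (mod 2).
  s_4 = 0 + 0 + 0 + 1 + 1 + 0 + 1 + 0 = 3 ≡ 1 (mod 2).
s = (0, 1, 1, 1)^T — this equals column 7 of H (binary 0111), so error is at position 7.
Correct: flip bit 7 of r = 010100111100100 to get c = 010100011100100.
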